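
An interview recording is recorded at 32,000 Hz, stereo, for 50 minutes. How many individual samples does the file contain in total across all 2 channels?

50 minutes = 3,000 s.
32,000 × 3,000 s × 2 ch = 192,000,000 samples.

192,000,000 samples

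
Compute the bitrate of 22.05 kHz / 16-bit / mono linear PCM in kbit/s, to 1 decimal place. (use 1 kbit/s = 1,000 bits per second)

Bit rate = 22,050 × 16 × 1 = 352,800 bits/s.
= 352.8 kbit/s.

352.8 kbit/s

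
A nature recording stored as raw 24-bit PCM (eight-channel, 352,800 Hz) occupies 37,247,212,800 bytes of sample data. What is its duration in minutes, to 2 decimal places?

Byte rate = 352,800 × 3 × 8 = 8,467,200 bytes/s.
Duration = 37,247,212,800 / 8,467,200 = 4,399 s.
4,399 s / 60 = 73.32 minutes.

73.32 minutes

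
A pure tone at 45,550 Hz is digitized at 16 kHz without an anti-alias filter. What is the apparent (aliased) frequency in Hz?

Nyquist = 16,000/2 = 8,000 Hz; 45,550 Hz exceeds it.
Alias = |45,550 − 3×16,000| = |45,550 − 48,000| = 2,450 Hz.

2,450 Hz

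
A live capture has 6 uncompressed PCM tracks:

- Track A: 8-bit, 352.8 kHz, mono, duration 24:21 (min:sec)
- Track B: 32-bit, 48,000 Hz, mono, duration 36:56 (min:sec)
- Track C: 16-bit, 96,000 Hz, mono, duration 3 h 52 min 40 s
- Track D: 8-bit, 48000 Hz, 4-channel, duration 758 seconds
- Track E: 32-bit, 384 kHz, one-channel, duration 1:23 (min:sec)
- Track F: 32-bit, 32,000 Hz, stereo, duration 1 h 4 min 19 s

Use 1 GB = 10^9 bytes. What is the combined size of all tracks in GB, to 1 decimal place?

Track A: 24:21 (min:sec) = 1,461 s; 352,800 × 1,461 × 1 × 1 = 515,440,800 bytes.
Track B: 36:56 (min:sec) = 2,216 s; 48,000 × 2,216 × 4 × 1 = 425,472,000 bytes.
Track C: 3 h 52 min 40 s = 13,960 s; 96,000 × 13,960 × 2 × 1 = 2,680,320,000 bytes.
Track D: 48,000 × 758 × 1 × 4 = 145,536,000 bytes.
Track E: 1:23 (min:sec) = 83 s; 384,000 × 83 × 4 × 1 = 127,488,000 bytes.
Track F: 1 h 4 min 19 s = 3,859 s; 32,000 × 3,859 × 4 × 2 = 987,904,000 bytes.
Total = 4,882,160,800 bytes = 4.9 GB.

4.9 GB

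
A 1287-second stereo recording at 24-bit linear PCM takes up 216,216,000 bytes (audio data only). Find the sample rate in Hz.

28,000 Hz

Bytes = sample_rate × seconds × bytes_per_sample × channels.
sample_rate = 216,216,000 / (1,287 × 3 × 2) = 216,216,000 / 7,722 = 28,000 Hz.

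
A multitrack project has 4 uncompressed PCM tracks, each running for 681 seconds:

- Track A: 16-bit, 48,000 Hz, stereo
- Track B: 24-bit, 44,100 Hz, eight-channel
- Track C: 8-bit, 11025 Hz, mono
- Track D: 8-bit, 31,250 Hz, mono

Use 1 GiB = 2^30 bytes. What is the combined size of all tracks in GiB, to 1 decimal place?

0.8 GiB

Track A: 48,000 × 681 × 2 × 2 = 130,752,000 bytes.
Track B: 44,100 × 681 × 3 × 8 = 720,770,400 bytes.
Track C: 11,025 × 681 × 1 × 1 = 7,508,025 bytes.
Track D: 31,250 × 681 × 1 × 1 = 21,281,250 bytes.
Total = 880,311,675 bytes = 0.8 GiB.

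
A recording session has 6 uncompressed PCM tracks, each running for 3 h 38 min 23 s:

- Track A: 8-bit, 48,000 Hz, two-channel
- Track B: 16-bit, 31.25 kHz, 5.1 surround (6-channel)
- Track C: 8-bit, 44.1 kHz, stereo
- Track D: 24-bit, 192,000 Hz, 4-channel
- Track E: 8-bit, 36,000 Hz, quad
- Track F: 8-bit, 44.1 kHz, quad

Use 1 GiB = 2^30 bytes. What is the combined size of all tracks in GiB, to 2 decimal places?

38.85 GiB

3 h 38 min 23 s = 13,103 s.
Track A: 48,000 × 13,103 × 1 × 2 = 1,257,888,000 bytes.
Track B: 31,250 × 13,103 × 2 × 6 = 4,913,625,000 bytes.
Track C: 44,100 × 13,103 × 1 × 2 = 1,155,684,600 bytes.
Track D: 192,000 × 13,103 × 3 × 4 = 30,189,312,000 bytes.
Track E: 36,000 × 13,103 × 1 × 4 = 1,886,832,000 bytes.
Track F: 44,100 × 13,103 × 1 × 4 = 2,311,369,200 bytes.
Total = 41,714,710,800 bytes = 38.85 GiB.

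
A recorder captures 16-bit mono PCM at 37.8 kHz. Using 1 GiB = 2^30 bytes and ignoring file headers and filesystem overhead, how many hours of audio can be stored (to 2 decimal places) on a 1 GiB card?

3.95 hours

Uncompressed byte rate = 37,800 × 2 × 1 = 75,600 bytes/s.
Capacity = 1 × 1,073,741,824 = 1,073,741,824 bytes.
1,073,741,824 / 75,600 ≈ 14202.93 s → 3.95 hours.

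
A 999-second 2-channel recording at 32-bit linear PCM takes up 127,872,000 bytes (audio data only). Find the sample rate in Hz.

16,000 Hz

Bytes = sample_rate × seconds × bytes_per_sample × channels.
sample_rate = 127,872,000 / (999 × 4 × 2) = 127,872,000 / 7,992 = 16,000 Hz.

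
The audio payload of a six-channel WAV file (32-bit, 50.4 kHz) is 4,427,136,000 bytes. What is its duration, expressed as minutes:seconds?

61:00

Byte rate = 50,400 × 4 × 6 = 1,209,600 bytes/s.
Duration = 4,427,136,000 / 1,209,600 = 3,660 s.
3,660 s = 61:00.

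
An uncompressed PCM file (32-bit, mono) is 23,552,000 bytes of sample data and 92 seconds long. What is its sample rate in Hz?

64,000 Hz

Bytes = sample_rate × seconds × bytes_per_sample × channels.
sample_rate = 23,552,000 / (92 × 4 × 1) = 23,552,000 / 368 = 64,000 Hz.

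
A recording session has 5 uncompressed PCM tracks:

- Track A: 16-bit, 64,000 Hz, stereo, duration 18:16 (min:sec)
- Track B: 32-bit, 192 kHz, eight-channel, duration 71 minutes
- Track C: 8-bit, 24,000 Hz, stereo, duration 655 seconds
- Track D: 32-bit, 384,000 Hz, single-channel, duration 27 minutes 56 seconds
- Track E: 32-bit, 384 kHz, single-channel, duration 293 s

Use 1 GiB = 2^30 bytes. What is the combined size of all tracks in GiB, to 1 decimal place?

27.5 GiB

Track A: 18:16 (min:sec) = 1,096 s; 64,000 × 1,096 × 2 × 2 = 280,576,000 bytes.
Track B: 71 minutes = 4,260 s; 192,000 × 4,260 × 4 × 8 = 26,173,440,000 bytes.
Track C: 24,000 × 655 × 1 × 2 = 31,440,000 bytes.
Track D: 27 minutes 56 seconds = 1,676 s; 384,000 × 1,676 × 4 × 1 = 2,574,336,000 bytes.
Track E: 384,000 × 293 × 4 × 1 = 450,048,000 bytes.
Total = 29,509,840,000 bytes = 27.5 GiB.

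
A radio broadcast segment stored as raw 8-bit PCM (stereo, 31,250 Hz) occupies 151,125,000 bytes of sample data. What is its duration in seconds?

Byte rate = 31,250 × 1 × 2 = 62,500 bytes/s.
Duration = 151,125,000 / 62,500 = 2,418 s.

2,418 seconds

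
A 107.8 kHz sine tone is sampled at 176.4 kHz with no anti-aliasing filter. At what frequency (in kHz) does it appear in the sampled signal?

68.6 kHz

Nyquist = 176,400/2 = 88,200 Hz; 107,800 Hz exceeds it.
Alias = |107,800 − 1×176,400| = |107,800 − 176,400| = 68,600 Hz = 68.6 kHz.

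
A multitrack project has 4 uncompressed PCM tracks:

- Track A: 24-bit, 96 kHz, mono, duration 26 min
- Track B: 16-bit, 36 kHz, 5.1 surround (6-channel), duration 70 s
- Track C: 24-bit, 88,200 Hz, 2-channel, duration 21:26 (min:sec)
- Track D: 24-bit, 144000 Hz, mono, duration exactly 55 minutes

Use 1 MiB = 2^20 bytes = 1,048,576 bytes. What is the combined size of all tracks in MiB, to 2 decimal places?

2465.89 MiB

Track A: 26 min = 1,560 s; 96,000 × 1,560 × 3 × 1 = 449,280,000 bytes.
Track B: 36,000 × 70 × 2 × 6 = 30,240,000 bytes.
Track C: 21:26 (min:sec) = 1,286 s; 88,200 × 1,286 × 3 × 2 = 680,551,200 bytes.
Track D: exactly 55 minutes = 3,300 s; 144,000 × 3,300 × 3 × 1 = 1,425,600,000 bytes.
Total = 2,585,671,200 bytes = 2465.89 MiB.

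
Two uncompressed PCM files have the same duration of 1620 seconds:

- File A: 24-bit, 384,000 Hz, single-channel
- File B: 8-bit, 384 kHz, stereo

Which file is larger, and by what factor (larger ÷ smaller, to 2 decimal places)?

File A: 384,000 × 3 × 1 = 1,152,000 bytes/s.
File B: 384,000 × 1 × 2 = 768,000 bytes/s.
File A is larger; ratio = 1,866,240,000 / 1,244,160,000 = 1.50.

File A, by a factor of 1.50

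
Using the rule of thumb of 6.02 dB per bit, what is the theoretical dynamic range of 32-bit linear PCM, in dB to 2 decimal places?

192.64 dB

32 × 6.02 = 192.64 dB.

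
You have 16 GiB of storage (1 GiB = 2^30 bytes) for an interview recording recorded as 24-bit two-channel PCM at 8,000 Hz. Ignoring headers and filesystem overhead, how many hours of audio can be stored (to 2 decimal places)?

Uncompressed byte rate = 8,000 × 3 × 2 = 48,000 bytes/s.
Capacity = 16 × 1,073,741,824 = 17,179,869,184 bytes.
17,179,869,184 / 48,000 ≈ 357913.94 s → 99.42 hours.

99.42 hours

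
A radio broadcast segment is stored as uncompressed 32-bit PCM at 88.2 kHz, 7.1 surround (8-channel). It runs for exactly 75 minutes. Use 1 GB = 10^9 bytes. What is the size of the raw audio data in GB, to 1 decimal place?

Duration = exactly 75 minutes = 4,500 s.
Bytes = 88,200 samples/s × 4,500 s × 4 bytes/sample × 8 ch = 12,700,800,000 bytes.
12,700,800,000 / 1,000,000,000 = 12.7 GB.

12.7 GB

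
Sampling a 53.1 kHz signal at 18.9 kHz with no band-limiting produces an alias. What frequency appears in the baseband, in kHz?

3.6 kHz

Nyquist = 18,900/2 = 9,450 Hz; 53,100 Hz exceeds it.
Alias = |53,100 − 3×18,900| = |53,100 − 56,700| = 3,600 Hz = 3.6 kHz.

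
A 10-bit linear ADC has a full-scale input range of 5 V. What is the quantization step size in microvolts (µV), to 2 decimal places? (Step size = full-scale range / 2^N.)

5 V / 2^10 = 5 / 1,024 V = 4882.81 µV.

4882.81 µV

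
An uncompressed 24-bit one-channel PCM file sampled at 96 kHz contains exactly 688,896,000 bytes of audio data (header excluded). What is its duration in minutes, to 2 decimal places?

39.87 minutes

Byte rate = 96,000 × 3 × 1 = 288,000 bytes/s.
Duration = 688,896,000 / 288,000 = 2,392 s.
2,392 s / 60 = 39.87 minutes.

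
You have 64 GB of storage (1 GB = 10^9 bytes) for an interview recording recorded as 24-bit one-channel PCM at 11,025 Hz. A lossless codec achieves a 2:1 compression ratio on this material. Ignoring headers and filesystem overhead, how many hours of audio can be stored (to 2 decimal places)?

Uncompressed byte rate = 11,025 × 3 × 1 = 33,075 bytes/s.
After 2:1 compression, effective rate ≈ 16537.5 bytes/s.
Capacity = 64 × 1,000,000,000 = 64,000,000,000 bytes.
64,000,000,000 / effective rate ≈ 3869992.44 s → 1075.00 hours.

1075.00 hours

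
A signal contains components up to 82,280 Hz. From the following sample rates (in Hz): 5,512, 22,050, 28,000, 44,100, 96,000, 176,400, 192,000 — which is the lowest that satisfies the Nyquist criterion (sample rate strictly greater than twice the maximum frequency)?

Need sample rate > 2 × 82,280 = 164,560 Hz.
Lowest listed rate above 164,560 Hz is 176,400 Hz.

176,400 Hz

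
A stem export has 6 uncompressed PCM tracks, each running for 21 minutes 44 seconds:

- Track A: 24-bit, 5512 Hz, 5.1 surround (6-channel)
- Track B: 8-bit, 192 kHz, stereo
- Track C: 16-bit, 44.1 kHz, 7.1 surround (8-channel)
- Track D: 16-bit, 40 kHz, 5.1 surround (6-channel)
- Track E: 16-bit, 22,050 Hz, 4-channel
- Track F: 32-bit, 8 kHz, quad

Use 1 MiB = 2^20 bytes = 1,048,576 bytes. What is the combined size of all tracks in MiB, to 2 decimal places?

21 minutes 44 seconds = 1,304 s.
Track A: 5,512 × 1,304 × 3 × 6 = 129,377,664 bytes.
Track B: 192,000 × 1,304 × 1 × 2 = 500,736,000 bytes.
Track C: 44,100 × 1,304 × 2 × 8 = 920,102,400 bytes.
Track D: 40,000 × 1,304 × 2 × 6 = 625,920,000 bytes.
Track E: 22,050 × 1,304 × 2 × 4 = 230,025,600 bytes.
Track F: 8,000 × 1,304 × 4 × 4 = 166,912,000 bytes.
Total = 2,573,073,664 bytes = 2453.87 MiB.

2453.87 MiB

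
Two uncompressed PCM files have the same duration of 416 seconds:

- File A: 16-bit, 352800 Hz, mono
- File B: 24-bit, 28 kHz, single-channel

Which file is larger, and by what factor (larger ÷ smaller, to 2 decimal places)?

File A: 352,800 × 2 × 1 = 705,600 bytes/s.
File B: 28,000 × 3 × 1 = 84,000 bytes/s.
File A is larger; ratio = 293,529,600 / 34,944,000 = 8.40.

File A, by a factor of 8.40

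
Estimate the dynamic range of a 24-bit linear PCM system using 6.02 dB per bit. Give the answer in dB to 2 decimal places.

24 × 6.02 = 144.48 dB.

144.48 dB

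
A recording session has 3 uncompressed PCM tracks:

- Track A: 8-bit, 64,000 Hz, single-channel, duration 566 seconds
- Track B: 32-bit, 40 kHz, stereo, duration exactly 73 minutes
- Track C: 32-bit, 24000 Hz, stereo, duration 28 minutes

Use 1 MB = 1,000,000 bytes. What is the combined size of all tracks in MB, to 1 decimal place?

Track A: 64,000 × 566 × 1 × 1 = 36,224,000 bytes.
Track B: exactly 73 minutes = 4,380 s; 40,000 × 4,380 × 4 × 2 = 1,401,600,000 bytes.
Track C: 28 minutes = 1,680 s; 24,000 × 1,680 × 4 × 2 = 322,560,000 bytes.
Total = 1,760,384,000 bytes = 1760.4 MB.

1760.4 MB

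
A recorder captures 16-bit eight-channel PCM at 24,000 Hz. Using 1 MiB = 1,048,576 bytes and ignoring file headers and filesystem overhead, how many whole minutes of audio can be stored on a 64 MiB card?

Uncompressed byte rate = 24,000 × 2 × 8 = 384,000 bytes/s.
Capacity = 64 × 1,048,576 = 67,108,864 bytes.
67,108,864 / 384,000 ≈ 174.76 s → 2 minutes.

2 minutes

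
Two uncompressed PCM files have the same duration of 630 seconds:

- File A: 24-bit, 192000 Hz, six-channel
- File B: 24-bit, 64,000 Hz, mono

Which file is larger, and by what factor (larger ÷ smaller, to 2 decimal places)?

File A: 192,000 × 3 × 6 = 3,456,000 bytes/s.
File B: 64,000 × 3 × 1 = 192,000 bytes/s.
File A is larger; ratio = 2,177,280,000 / 120,960,000 = 18.00.

File A, by a factor of 18.00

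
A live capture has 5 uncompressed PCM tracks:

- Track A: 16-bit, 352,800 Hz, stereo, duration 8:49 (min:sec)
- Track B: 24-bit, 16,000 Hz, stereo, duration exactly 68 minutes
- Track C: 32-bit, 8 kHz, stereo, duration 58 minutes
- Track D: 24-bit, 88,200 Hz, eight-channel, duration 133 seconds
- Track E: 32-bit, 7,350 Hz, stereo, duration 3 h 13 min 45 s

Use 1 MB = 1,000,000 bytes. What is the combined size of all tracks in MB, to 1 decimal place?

2326.0 MB

Track A: 8:49 (min:sec) = 529 s; 352,800 × 529 × 2 × 2 = 746,524,800 bytes.
Track B: exactly 68 minutes = 4,080 s; 16,000 × 4,080 × 3 × 2 = 391,680,000 bytes.
Track C: 58 minutes = 3,480 s; 8,000 × 3,480 × 4 × 2 = 222,720,000 bytes.
Track D: 88,200 × 133 × 3 × 8 = 281,534,400 bytes.
Track E: 3 h 13 min 45 s = 11,625 s; 7,350 × 11,625 × 4 × 2 = 683,550,000 bytes.
Total = 2,326,009,200 bytes = 2326.0 MB.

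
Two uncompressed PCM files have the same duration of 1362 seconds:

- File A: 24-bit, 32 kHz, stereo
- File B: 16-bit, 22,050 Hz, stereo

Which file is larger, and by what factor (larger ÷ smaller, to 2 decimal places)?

File A: 32,000 × 3 × 2 = 192,000 bytes/s.
File B: 22,050 × 2 × 2 = 88,200 bytes/s.
File A is larger; ratio = 261,504,000 / 120,128,400 = 2.18.

File A, by a factor of 2.18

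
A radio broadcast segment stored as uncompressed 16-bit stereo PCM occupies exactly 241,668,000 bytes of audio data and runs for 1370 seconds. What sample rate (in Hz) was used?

44,100 Hz

Bytes = sample_rate × seconds × bytes_per_sample × channels.
sample_rate = 241,668,000 / (1,370 × 2 × 2) = 241,668,000 / 5,480 = 44,100 Hz.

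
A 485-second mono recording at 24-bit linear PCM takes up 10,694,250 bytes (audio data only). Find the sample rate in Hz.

7,350 Hz

Bytes = sample_rate × seconds × bytes_per_sample × channels.
sample_rate = 10,694,250 / (485 × 3 × 1) = 10,694,250 / 1,455 = 7,350 Hz.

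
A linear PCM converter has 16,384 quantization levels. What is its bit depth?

14 bits

log2(16,384) = 14.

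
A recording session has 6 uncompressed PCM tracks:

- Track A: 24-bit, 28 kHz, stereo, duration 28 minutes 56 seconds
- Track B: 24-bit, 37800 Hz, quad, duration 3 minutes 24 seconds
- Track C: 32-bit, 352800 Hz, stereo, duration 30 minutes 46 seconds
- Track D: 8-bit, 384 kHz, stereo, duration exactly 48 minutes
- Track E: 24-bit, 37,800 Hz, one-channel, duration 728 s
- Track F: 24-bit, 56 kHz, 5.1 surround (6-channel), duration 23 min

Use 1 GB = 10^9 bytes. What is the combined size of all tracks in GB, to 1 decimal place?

9.3 GB

Track A: 28 minutes 56 seconds = 1,736 s; 28,000 × 1,736 × 3 × 2 = 291,648,000 bytes.
Track B: 3 minutes 24 seconds = 204 s; 37,800 × 204 × 3 × 4 = 92,534,400 bytes.
Track C: 30 minutes 46 seconds = 1,846 s; 352,800 × 1,846 × 4 × 2 = 5,210,150,400 bytes.
Track D: exactly 48 minutes = 2,880 s; 384,000 × 2,880 × 1 × 2 = 2,211,840,000 bytes.
Track E: 37,800 × 728 × 3 × 1 = 82,555,200 bytes.
Track F: 23 min = 1,380 s; 56,000 × 1,380 × 3 × 6 = 1,391,040,000 bytes.
Total = 9,279,768,000 bytes = 9.3 GB.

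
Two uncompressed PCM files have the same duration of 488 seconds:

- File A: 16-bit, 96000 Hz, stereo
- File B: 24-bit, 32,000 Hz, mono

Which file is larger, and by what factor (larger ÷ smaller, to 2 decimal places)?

File A, by a factor of 4.00

File A: 96,000 × 2 × 2 = 384,000 bytes/s.
File B: 32,000 × 3 × 1 = 96,000 bytes/s.
File A is larger; ratio = 187,392,000 / 46,848,000 = 4.00.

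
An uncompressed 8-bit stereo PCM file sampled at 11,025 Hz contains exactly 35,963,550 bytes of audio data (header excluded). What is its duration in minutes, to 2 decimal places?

27.18 minutes

Byte rate = 11,025 × 1 × 2 = 22,050 bytes/s.
Duration = 35,963,550 / 22,050 = 1,631 s.
1,631 s / 60 = 27.18 minutes.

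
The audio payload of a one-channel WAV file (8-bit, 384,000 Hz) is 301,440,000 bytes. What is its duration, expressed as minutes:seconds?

13:05

Byte rate = 384,000 × 1 × 1 = 384,000 bytes/s.
Duration = 301,440,000 / 384,000 = 785 s.
785 s = 13:05.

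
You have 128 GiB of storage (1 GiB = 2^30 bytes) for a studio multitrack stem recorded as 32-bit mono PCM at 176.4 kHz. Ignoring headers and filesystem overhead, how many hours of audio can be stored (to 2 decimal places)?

54.11 hours

Uncompressed byte rate = 176,400 × 4 × 1 = 705,600 bytes/s.
Capacity = 128 × 1,073,741,824 = 137,438,953,472 bytes.
137,438,953,472 / 705,600 ≈ 194783.1 s → 54.11 hours.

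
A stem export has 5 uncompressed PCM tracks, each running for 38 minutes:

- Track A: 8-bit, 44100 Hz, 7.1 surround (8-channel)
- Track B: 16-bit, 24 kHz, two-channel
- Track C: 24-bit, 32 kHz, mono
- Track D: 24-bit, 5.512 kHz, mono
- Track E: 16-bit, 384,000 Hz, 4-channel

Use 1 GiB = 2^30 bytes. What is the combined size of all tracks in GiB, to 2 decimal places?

38 minutes = 2,280 s.
Track A: 44,100 × 2,280 × 1 × 8 = 804,384,000 bytes.
Track B: 24,000 × 2,280 × 2 × 2 = 218,880,000 bytes.
Track C: 32,000 × 2,280 × 3 × 1 = 218,880,000 bytes.
Track D: 5,512 × 2,280 × 3 × 1 = 37,702,080 bytes.
Track E: 384,000 × 2,280 × 2 × 4 = 7,004,160,000 bytes.
Total = 8,284,006,080 bytes = 7.72 GiB.

7.72 GiB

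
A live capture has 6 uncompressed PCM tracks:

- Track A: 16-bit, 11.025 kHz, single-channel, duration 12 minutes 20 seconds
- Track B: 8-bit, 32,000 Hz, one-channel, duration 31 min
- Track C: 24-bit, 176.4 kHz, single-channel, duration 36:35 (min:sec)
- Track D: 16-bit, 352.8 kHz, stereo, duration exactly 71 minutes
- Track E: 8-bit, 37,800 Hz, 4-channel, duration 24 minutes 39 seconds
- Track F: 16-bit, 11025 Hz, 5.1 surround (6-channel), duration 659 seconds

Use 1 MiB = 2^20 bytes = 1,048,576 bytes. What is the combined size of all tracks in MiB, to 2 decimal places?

7209.73 MiB

Track A: 12 minutes 20 seconds = 740 s; 11,025 × 740 × 2 × 1 = 16,317,000 bytes.
Track B: 31 min = 1,860 s; 32,000 × 1,860 × 1 × 1 = 59,520,000 bytes.
Track C: 36:35 (min:sec) = 2,195 s; 176,400 × 2,195 × 3 × 1 = 1,161,594,000 bytes.
Track D: exactly 71 minutes = 4,260 s; 352,800 × 4,260 × 2 × 2 = 6,011,712,000 bytes.
Track E: 24 minutes 39 seconds = 1,479 s; 37,800 × 1,479 × 1 × 4 = 223,624,800 bytes.
Track F: 11,025 × 659 × 2 × 6 = 87,185,700 bytes.
Total = 7,559,953,500 bytes = 7209.73 MiB.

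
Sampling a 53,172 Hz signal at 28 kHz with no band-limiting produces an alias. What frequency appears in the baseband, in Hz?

Nyquist = 28,000/2 = 14,000 Hz; 53,172 Hz exceeds it.
Alias = |53,172 − 2×28,000| = |53,172 − 56,000| = 2,828 Hz.

2,828 Hz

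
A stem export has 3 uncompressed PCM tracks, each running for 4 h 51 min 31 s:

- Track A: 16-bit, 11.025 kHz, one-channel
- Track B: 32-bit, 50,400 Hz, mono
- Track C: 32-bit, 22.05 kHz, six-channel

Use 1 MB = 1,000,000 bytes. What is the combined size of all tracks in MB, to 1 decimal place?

13168.1 MB

4 h 51 min 31 s = 17,491 s.
Track A: 11,025 × 17,491 × 2 × 1 = 385,676,550 bytes.
Track B: 50,400 × 17,491 × 4 × 1 = 3,526,185,600 bytes.
Track C: 22,050 × 17,491 × 4 × 6 = 9,256,237,200 bytes.
Total = 13,168,099,350 bytes = 13168.1 MB.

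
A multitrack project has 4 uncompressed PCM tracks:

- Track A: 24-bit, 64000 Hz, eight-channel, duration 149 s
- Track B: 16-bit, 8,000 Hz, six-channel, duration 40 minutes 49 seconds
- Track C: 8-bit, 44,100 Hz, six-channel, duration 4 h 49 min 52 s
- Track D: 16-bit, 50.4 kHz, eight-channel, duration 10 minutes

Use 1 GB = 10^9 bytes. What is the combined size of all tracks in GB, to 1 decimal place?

5.5 GB

Track A: 64,000 × 149 × 3 × 8 = 228,864,000 bytes.
Track B: 40 minutes 49 seconds = 2,449 s; 8,000 × 2,449 × 2 × 6 = 235,104,000 bytes.
Track C: 4 h 49 min 52 s = 17,392 s; 44,100 × 17,392 × 1 × 6 = 4,601,923,200 bytes.
Track D: 10 minutes = 600 s; 50,400 × 600 × 2 × 8 = 483,840,000 bytes.
Total = 5,549,731,200 bytes = 5.5 GB.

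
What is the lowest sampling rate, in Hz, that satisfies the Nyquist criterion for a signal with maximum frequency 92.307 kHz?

Minimum sample rate = 2 × 92,307 Hz = 184,614 Hz.

184,614 Hz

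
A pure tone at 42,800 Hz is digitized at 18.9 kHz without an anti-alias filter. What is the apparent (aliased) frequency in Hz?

Nyquist = 18,900/2 = 9,450 Hz; 42,800 Hz exceeds it.
Alias = |42,800 − 2×18,900| = |42,800 − 37,800| = 5,000 Hz.

5,000 Hz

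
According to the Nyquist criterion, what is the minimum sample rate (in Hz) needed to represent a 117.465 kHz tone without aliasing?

Minimum sample rate = 2 × 117,465 Hz = 234,930 Hz.

234,930 Hz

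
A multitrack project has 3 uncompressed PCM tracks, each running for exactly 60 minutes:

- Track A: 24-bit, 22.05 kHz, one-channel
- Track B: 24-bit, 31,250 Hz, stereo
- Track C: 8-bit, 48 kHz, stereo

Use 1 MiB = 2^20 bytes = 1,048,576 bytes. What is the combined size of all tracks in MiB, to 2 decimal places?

exactly 60 minutes = 3,600 s.
Track A: 22,050 × 3,600 × 3 × 1 = 238,140,000 bytes.
Track B: 31,250 × 3,600 × 3 × 2 = 675,000,000 bytes.
Track C: 48,000 × 3,600 × 1 × 2 = 345,600,000 bytes.
Total = 1,258,740,000 bytes = 1200.43 MiB.

1200.43 MiB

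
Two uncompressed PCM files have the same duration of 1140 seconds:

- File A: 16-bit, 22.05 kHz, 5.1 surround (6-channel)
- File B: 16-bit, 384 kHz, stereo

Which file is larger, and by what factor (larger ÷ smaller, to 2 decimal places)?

File A: 22,050 × 2 × 6 = 264,600 bytes/s.
File B: 384,000 × 2 × 2 = 1,536,000 bytes/s.
File B is larger; ratio = 1,751,040,000 / 301,644,000 = 5.80.

File B, by a factor of 5.80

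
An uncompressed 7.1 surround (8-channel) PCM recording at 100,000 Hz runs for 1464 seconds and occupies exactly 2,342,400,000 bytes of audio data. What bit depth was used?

16 bits

Bytes per sample = 2,342,400,000 / (100,000 × 1,464 × 8) = 2,342,400,000 / 1,171,200,000 = 2.
Bit depth = 2 × 8 = 16 bits.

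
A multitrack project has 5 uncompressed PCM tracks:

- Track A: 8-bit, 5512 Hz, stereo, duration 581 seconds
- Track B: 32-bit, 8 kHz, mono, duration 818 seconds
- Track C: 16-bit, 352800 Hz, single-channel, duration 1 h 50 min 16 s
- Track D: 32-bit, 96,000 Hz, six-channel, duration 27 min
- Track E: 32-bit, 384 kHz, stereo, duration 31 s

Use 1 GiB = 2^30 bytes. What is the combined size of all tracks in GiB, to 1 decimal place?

7.9 GiB

Track A: 5,512 × 581 × 1 × 2 = 6,404,944 bytes.
Track B: 8,000 × 818 × 4 × 1 = 26,176,000 bytes.
Track C: 1 h 50 min 16 s = 6,616 s; 352,800 × 6,616 × 2 × 1 = 4,668,249,600 bytes.
Track D: 27 min = 1,620 s; 96,000 × 1,620 × 4 × 6 = 3,732,480,000 bytes.
Track E: 384,000 × 31 × 4 × 2 = 95,232,000 bytes.
Total = 8,528,542,544 bytes = 7.9 GiB.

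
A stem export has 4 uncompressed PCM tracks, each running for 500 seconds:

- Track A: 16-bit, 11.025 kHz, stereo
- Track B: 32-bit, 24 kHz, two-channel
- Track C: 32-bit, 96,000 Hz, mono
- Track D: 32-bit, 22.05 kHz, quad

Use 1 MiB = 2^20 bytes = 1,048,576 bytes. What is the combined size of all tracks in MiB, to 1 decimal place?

463.9 MiB

Track A: 11,025 × 500 × 2 × 2 = 22,050,000 bytes.
Track B: 24,000 × 500 × 4 × 2 = 96,000,000 bytes.
Track C: 96,000 × 500 × 4 × 1 = 192,000,000 bytes.
Track D: 22,050 × 500 × 4 × 4 = 176,400,000 bytes.
Total = 486,450,000 bytes = 463.9 MiB.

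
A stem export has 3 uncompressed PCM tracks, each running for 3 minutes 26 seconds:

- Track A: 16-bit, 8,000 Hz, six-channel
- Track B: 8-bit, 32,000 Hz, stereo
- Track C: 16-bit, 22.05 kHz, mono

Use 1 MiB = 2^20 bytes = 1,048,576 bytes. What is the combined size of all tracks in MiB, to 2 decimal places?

3 minutes 26 seconds = 206 s.
Track A: 8,000 × 206 × 2 × 6 = 19,776,000 bytes.
Track B: 32,000 × 206 × 1 × 2 = 13,184,000 bytes.
Track C: 22,050 × 206 × 2 × 1 = 9,084,600 bytes.
Total = 42,044,600 bytes = 40.10 MiB.

40.10 MiB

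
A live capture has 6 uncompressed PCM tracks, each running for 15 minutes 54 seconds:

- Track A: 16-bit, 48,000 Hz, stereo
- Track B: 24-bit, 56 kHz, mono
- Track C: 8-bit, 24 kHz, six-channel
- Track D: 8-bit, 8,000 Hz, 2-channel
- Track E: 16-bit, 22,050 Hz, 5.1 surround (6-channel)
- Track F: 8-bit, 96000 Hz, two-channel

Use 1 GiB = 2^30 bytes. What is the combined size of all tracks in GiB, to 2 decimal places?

0.87 GiB

15 minutes 54 seconds = 954 s.
Track A: 48,000 × 954 × 2 × 2 = 183,168,000 bytes.
Track B: 56,000 × 954 × 3 × 1 = 160,272,000 bytes.
Track C: 24,000 × 954 × 1 × 6 = 137,376,000 bytes.
Track D: 8,000 × 954 × 1 × 2 = 15,264,000 bytes.
Track E: 22,050 × 954 × 2 × 6 = 252,428,400 bytes.
Track F: 96,000 × 954 × 1 × 2 = 183,168,000 bytes.
Total = 931,676,400 bytes = 0.87 GiB.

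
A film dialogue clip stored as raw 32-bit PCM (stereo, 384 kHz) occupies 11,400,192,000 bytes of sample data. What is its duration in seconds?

Byte rate = 384,000 × 4 × 2 = 3,072,000 bytes/s.
Duration = 11,400,192,000 / 3,072,000 = 3,711 s.

3,711 seconds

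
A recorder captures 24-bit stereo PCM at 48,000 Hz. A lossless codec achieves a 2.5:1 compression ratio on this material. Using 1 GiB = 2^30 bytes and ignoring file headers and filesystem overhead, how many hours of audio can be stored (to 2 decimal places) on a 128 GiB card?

Uncompressed byte rate = 48,000 × 3 × 2 = 288,000 bytes/s.
After 2.5:1 compression, effective rate ≈ 115200 bytes/s.
Capacity = 128 × 1,073,741,824 = 137,438,953,472 bytes.
137,438,953,472 / effective rate ≈ 1193046.47 s → 331.40 hours.

331.40 hours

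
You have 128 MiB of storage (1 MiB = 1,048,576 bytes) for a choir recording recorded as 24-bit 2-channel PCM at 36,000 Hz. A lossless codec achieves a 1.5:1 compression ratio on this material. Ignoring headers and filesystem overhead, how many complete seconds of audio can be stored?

932 seconds

Uncompressed byte rate = 36,000 × 3 × 2 = 216,000 bytes/s.
After 1.5:1 compression, effective rate ≈ 144000 bytes/s.
Capacity = 128 × 1,048,576 = 134,217,728 bytes.
134,217,728 / effective rate ≈ 932.07 s → 932 seconds.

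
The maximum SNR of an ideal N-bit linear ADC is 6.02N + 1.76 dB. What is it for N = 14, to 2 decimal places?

6.02 × 14 + 1.76 = 86.04 dB.

86.04 dB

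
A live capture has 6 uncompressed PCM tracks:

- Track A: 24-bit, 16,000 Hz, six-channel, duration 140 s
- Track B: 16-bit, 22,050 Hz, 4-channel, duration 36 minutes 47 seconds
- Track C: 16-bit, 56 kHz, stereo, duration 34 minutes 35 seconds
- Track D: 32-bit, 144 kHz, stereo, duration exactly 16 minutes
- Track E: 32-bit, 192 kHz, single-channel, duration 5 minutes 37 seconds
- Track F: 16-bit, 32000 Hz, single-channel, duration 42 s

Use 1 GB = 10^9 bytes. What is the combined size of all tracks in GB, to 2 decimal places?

Track A: 16,000 × 140 × 3 × 6 = 40,320,000 bytes.
Track B: 36 minutes 47 seconds = 2,207 s; 22,050 × 2,207 × 2 × 4 = 389,314,800 bytes.
Track C: 34 minutes 35 seconds = 2,075 s; 56,000 × 2,075 × 2 × 2 = 464,800,000 bytes.
Track D: exactly 16 minutes = 960 s; 144,000 × 960 × 4 × 2 = 1,105,920,000 bytes.
Track E: 5 minutes 37 seconds = 337 s; 192,000 × 337 × 4 × 1 = 258,816,000 bytes.
Track F: 32,000 × 42 × 2 × 1 = 2,688,000 bytes.
Total = 2,261,858,800 bytes = 2.26 GB.

2.26 GB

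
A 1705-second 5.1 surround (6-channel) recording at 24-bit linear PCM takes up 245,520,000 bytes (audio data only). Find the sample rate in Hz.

Bytes = sample_rate × seconds × bytes_per_sample × channels.
sample_rate = 245,520,000 / (1,705 × 3 × 6) = 245,520,000 / 30,690 = 8,000 Hz.

8,000 Hz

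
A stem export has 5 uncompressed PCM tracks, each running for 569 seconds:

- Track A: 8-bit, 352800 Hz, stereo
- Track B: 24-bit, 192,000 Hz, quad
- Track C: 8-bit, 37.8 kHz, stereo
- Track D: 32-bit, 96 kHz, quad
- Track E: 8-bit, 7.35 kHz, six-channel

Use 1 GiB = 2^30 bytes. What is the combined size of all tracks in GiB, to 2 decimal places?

Track A: 352,800 × 569 × 1 × 2 = 401,486,400 bytes.
Track B: 192,000 × 569 × 3 × 4 = 1,310,976,000 bytes.
Track C: 37,800 × 569 × 1 × 2 = 43,016,400 bytes.
Track D: 96,000 × 569 × 4 × 4 = 873,984,000 bytes.
Track E: 7,350 × 569 × 1 × 6 = 25,092,900 bytes.
Total = 2,654,555,700 bytes = 2.47 GiB.

2.47 GiB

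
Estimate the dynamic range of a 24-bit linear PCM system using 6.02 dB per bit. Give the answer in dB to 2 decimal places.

24 × 6.02 = 144.48 dB.

144.48 dB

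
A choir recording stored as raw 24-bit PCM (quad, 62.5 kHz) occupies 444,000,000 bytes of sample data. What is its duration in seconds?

592 seconds

Byte rate = 62,500 × 3 × 4 = 750,000 bytes/s.
Duration = 444,000,000 / 750,000 = 592 s.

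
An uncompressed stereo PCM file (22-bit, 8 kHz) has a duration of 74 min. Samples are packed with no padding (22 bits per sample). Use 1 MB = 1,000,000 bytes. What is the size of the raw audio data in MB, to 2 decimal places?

Duration = 74 min = 4,440 s.
Bits = 8,000 × 4,440 × 22 × 2 = 1,562,880,000 bits = 195,360,000 bytes.
195,360,000 / 1,000,000 = 195.36 MB.

195.36 MB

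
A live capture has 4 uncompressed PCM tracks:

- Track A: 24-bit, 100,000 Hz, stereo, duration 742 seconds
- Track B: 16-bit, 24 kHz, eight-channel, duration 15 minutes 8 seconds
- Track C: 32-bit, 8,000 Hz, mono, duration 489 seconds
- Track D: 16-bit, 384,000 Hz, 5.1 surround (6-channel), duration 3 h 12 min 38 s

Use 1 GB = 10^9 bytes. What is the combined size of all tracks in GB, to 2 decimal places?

54.07 GB

Track A: 100,000 × 742 × 3 × 2 = 445,200,000 bytes.
Track B: 15 minutes 8 seconds = 908 s; 24,000 × 908 × 2 × 8 = 348,672,000 bytes.
Track C: 8,000 × 489 × 4 × 1 = 15,648,000 bytes.
Track D: 3 h 12 min 38 s = 11,558 s; 384,000 × 11,558 × 2 × 6 = 53,259,264,000 bytes.
Total = 54,068,784,000 bytes = 54.07 GB.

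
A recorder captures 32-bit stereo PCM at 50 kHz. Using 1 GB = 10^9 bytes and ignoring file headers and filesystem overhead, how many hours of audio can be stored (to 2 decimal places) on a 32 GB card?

Uncompressed byte rate = 50,000 × 4 × 2 = 400,000 bytes/s.
Capacity = 32 × 1,000,000,000 = 32,000,000,000 bytes.
32,000,000,000 / 400,000 ≈ 80000 s → 22.22 hours.

22.22 hours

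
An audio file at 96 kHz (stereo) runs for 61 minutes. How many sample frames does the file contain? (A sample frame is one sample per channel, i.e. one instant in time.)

61 minutes = 3,660 s.
96,000 samples/s × 3,660 s = 351,360,000 frames.

351,360,000 sample frames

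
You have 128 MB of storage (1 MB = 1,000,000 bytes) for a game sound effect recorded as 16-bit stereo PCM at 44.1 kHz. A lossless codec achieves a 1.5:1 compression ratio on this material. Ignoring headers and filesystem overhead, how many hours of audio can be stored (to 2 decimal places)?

0.30 hours

Uncompressed byte rate = 44,100 × 2 × 2 = 176,400 bytes/s.
After 1.5:1 compression, effective rate ≈ 117600 bytes/s.
Capacity = 128 × 1,000,000 = 128,000,000 bytes.
128,000,000 / effective rate ≈ 1088.44 s → 0.30 hours.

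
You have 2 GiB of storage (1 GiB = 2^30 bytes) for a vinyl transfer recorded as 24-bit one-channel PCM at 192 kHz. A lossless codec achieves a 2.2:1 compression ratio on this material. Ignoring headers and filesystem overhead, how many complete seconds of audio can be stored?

Uncompressed byte rate = 192,000 × 3 × 1 = 576,000 bytes/s.
After 2.2:1 compression, effective rate ≈ 261818.18 bytes/s.
Capacity = 2 × 1,073,741,824 = 2,147,483,648 bytes.
2,147,483,648 / effective rate ≈ 8202.19 s → 8,202 seconds.

8,202 seconds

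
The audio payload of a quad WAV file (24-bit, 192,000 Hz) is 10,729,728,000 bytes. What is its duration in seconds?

Byte rate = 192,000 × 3 × 4 = 2,304,000 bytes/s.
Duration = 10,729,728,000 / 2,304,000 = 4,657 s.

4,657 seconds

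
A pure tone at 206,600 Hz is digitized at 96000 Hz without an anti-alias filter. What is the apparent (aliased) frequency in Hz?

Nyquist = 96,000/2 = 48,000 Hz; 206,600 Hz exceeds it.
Alias = |206,600 − 2×96,000| = |206,600 − 192,000| = 14,600 Hz.

14,600 Hz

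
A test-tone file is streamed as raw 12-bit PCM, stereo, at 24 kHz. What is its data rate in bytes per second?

72,000 bytes/s

Bit rate = 24,000 × 12 × 2 = 576,000 bits/s.
576,000 / 8 = 72,000 bytes/s.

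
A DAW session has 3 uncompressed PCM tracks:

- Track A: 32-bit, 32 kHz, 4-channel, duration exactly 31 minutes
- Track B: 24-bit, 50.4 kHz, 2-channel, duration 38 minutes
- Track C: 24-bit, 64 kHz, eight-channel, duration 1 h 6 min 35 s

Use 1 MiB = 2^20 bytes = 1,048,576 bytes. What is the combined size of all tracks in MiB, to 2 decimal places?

Track A: exactly 31 minutes = 1,860 s; 32,000 × 1,860 × 4 × 4 = 952,320,000 bytes.
Track B: 38 minutes = 2,280 s; 50,400 × 2,280 × 3 × 2 = 689,472,000 bytes.
Track C: 1 h 6 min 35 s = 3,995 s; 64,000 × 3,995 × 3 × 8 = 6,136,320,000 bytes.
Total = 7,778,112,000 bytes = 7417.79 MiB.

7417.79 MiB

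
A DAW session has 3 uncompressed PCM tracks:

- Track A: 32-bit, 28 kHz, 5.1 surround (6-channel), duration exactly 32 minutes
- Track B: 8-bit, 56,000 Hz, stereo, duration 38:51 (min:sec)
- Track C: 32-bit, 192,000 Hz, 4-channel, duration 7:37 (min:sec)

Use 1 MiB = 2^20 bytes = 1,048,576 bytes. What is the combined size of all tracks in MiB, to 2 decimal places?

2818.31 MiB

Track A: exactly 32 minutes = 1,920 s; 28,000 × 1,920 × 4 × 6 = 1,290,240,000 bytes.
Track B: 38:51 (min:sec) = 2,331 s; 56,000 × 2,331 × 1 × 2 = 261,072,000 bytes.
Track C: 7:37 (min:sec) = 457 s; 192,000 × 457 × 4 × 4 = 1,403,904,000 bytes.
Total = 2,955,216,000 bytes = 2818.31 MiB.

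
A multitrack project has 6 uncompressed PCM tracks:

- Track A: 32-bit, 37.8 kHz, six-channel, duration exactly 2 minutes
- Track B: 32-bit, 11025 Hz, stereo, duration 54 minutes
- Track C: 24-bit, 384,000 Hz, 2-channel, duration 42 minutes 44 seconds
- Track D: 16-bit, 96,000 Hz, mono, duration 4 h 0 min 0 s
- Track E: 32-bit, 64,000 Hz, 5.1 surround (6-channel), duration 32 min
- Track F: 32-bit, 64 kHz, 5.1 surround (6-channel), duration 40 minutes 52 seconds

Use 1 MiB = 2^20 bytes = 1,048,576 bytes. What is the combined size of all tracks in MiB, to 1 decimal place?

15051.2 MiB

Track A: exactly 2 minutes = 120 s; 37,800 × 120 × 4 × 6 = 108,864,000 bytes.
Track B: 54 minutes = 3,240 s; 11,025 × 3,240 × 4 × 2 = 285,768,000 bytes.
Track C: 42 minutes 44 seconds = 2,564 s; 384,000 × 2,564 × 3 × 2 = 5,907,456,000 bytes.
Track D: 4 h 0 min 0 s = 14,400 s; 96,000 × 14,400 × 2 × 1 = 2,764,800,000 bytes.
Track E: 32 min = 1,920 s; 64,000 × 1,920 × 4 × 6 = 2,949,120,000 bytes.
Track F: 40 minutes 52 seconds = 2,452 s; 64,000 × 2,452 × 4 × 6 = 3,766,272,000 bytes.
Total = 15,782,280,000 bytes = 15051.2 MiB.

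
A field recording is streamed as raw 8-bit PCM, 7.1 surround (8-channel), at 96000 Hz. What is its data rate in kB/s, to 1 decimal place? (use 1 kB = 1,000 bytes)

768.0 kB/s

Bit rate = 96,000 × 8 × 8 = 6,144,000 bits/s.
6,144,000 / 8 = 768,000 B/s = 768.0 kB/s.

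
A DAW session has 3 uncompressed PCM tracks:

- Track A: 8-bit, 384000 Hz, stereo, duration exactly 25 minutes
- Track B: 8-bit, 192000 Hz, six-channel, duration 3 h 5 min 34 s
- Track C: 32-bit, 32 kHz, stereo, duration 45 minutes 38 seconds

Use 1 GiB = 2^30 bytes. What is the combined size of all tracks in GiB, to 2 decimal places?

Track A: exactly 25 minutes = 1,500 s; 384,000 × 1,500 × 1 × 2 = 1,152,000,000 bytes.
Track B: 3 h 5 min 34 s = 11,134 s; 192,000 × 11,134 × 1 × 6 = 12,826,368,000 bytes.
Track C: 45 minutes 38 seconds = 2,738 s; 32,000 × 2,738 × 4 × 2 = 700,928,000 bytes.
Total = 14,679,296,000 bytes = 13.67 GiB.

13.67 GiB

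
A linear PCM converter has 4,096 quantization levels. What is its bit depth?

12 bits

log2(4,096) = 12.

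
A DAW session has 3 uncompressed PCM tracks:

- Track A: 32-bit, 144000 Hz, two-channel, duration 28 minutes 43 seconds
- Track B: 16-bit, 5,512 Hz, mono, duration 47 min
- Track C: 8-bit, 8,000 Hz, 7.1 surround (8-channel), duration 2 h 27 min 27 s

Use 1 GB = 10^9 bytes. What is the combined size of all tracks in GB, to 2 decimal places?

Track A: 28 minutes 43 seconds = 1,723 s; 144,000 × 1,723 × 4 × 2 = 1,984,896,000 bytes.
Track B: 47 min = 2,820 s; 5,512 × 2,820 × 2 × 1 = 31,087,680 bytes.
Track C: 2 h 27 min 27 s = 8,847 s; 8,000 × 8,847 × 1 × 8 = 566,208,000 bytes.
Total = 2,582,191,680 bytes = 2.58 GB.

2.58 GB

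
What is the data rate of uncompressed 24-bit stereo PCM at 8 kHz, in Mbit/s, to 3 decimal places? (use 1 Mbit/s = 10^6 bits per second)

0.384 Mbit/s

Bit rate = 8,000 × 24 × 2 = 384,000 bits/s.
= 0.384 Mbit/s.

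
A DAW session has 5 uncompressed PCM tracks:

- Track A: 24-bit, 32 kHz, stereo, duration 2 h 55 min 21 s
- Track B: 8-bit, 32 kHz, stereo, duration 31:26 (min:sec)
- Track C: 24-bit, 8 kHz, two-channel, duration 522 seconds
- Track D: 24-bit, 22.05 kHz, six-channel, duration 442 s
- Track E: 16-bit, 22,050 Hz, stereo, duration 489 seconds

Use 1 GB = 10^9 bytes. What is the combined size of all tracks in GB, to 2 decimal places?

2.38 GB

Track A: 2 h 55 min 21 s = 10,521 s; 32,000 × 10,521 × 3 × 2 = 2,020,032,000 bytes.
Track B: 31:26 (min:sec) = 1,886 s; 32,000 × 1,886 × 1 × 2 = 120,704,000 bytes.
Track C: 8,000 × 522 × 3 × 2 = 25,056,000 bytes.
Track D: 22,050 × 442 × 3 × 6 = 175,429,800 bytes.
Track E: 22,050 × 489 × 2 × 2 = 43,129,800 bytes.
Total = 2,384,351,600 bytes = 2.38 GB.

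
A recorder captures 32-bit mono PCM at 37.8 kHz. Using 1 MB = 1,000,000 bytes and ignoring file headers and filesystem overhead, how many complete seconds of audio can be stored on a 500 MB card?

Uncompressed byte rate = 37,800 × 4 × 1 = 151,200 bytes/s.
Capacity = 500 × 1,000,000 = 500,000,000 bytes.
500,000,000 / 151,200 ≈ 3306.88 s → 3,306 seconds.

3,306 seconds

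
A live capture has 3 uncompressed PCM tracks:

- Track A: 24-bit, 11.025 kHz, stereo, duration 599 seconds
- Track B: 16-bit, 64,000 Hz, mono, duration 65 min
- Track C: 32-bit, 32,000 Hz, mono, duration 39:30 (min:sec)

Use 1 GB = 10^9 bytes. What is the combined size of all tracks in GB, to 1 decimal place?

0.8 GB

Track A: 11,025 × 599 × 3 × 2 = 39,623,850 bytes.
Track B: 65 min = 3,900 s; 64,000 × 3,900 × 2 × 1 = 499,200,000 bytes.
Track C: 39:30 (min:sec) = 2,370 s; 32,000 × 2,370 × 4 × 1 = 303,360,000 bytes.
Total = 842,183,850 bytes = 0.8 GB.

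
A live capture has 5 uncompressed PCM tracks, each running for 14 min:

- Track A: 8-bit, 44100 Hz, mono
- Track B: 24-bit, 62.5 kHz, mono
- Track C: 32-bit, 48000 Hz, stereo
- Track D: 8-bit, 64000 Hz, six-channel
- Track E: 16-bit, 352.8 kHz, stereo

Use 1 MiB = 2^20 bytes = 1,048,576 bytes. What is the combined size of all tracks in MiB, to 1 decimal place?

14 min = 840 s.
Track A: 44,100 × 840 × 1 × 1 = 37,044,000 bytes.
Track B: 62,500 × 840 × 3 × 1 = 157,500,000 bytes.
Track C: 48,000 × 840 × 4 × 2 = 322,560,000 bytes.
Track D: 64,000 × 840 × 1 × 6 = 322,560,000 bytes.
Track E: 352,800 × 840 × 2 × 2 = 1,185,408,000 bytes.
Total = 2,025,072,000 bytes = 1931.3 MiB.

1931.3 MiB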